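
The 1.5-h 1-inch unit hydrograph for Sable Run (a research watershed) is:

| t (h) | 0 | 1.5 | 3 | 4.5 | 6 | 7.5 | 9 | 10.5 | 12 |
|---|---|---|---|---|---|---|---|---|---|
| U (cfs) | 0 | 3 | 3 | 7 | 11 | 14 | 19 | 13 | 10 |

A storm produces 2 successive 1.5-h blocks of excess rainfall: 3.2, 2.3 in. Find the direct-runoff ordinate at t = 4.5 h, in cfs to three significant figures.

By discrete convolution, Q_j = Σ (P_i / 1 in) · U_{j−i}.
At t = 4.5 h (j=3): Q = (3.2/1)·7 + (2.3/1)·3 = 29.3 cfs.

Q ≈ 29.3 cfs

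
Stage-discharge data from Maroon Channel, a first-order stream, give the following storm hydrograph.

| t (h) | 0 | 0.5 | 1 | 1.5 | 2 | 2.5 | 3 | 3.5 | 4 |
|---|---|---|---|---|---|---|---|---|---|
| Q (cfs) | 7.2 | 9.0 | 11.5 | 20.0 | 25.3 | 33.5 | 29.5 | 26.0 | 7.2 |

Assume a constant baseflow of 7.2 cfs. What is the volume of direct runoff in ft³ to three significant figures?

Direct-runoff ordinates (Q − Q_b): 0.0, 1.8, 4.3, 12.8, 18.1, 26.3, 22.3, 18.8, 0.0 cfs.
ΣQ_DR = 104.4 cfs.
With Δt = 0.5 h = 1800 s, V = ΣQ_DR · Δt = 104.4 × 1800 = 1.88 × 10^5 ft³.

V ≈ 1.88 × 10^5 ft³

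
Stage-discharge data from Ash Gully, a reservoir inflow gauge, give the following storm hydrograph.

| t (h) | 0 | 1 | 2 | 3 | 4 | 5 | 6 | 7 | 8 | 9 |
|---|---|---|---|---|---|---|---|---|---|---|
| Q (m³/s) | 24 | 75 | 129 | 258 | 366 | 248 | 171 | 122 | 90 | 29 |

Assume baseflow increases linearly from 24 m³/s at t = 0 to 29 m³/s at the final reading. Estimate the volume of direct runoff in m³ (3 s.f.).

V ≈ 4.49 × 10^6 m³

Direct-runoff ordinates (Q − Q_b): 0.00, 50.44, 103.89, 232.33, 339.78, 221.22, 143.67, 94.11, 61.56, 0.00 m³/s.
ΣQ_DR = 1247 m³/s.
With Δt = 1 h = 3600 s, V = ΣQ_DR · Δt = 1247 × 3600 = 4.49 × 10^6 m³.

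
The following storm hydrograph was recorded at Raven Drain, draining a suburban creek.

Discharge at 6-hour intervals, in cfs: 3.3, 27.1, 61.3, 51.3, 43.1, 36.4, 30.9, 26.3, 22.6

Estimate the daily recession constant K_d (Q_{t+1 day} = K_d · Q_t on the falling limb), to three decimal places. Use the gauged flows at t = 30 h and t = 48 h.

K_d ≈ 0.530

Between t = 30 h and t = 48 h the flow falls from 36.4 to 22.6 cfs over 3×6 h = 18 h.
Per-interval ratio K = (22.6/36.4)^(1/3) = 0.8531; K_d = K^(24/6) = 0.530.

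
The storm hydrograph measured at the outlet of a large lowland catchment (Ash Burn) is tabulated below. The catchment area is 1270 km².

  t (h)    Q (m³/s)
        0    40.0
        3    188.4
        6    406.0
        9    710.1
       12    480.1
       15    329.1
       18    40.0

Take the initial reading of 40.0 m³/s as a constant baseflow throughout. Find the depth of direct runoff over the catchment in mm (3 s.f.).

Direct runoff: 0.0, 148.4, 366.0, 670.1, 440.1, 289.1, 0.0 m³/s; ΣQ_DR = 1914 m³/s.
V = ΣQ_DR · Δt = 1914 × 10800 s = 2.067 × 10^7 m³.
Over A = 1270 km², depth = V / A = 16.3 mm.

d ≈ 16.3 mm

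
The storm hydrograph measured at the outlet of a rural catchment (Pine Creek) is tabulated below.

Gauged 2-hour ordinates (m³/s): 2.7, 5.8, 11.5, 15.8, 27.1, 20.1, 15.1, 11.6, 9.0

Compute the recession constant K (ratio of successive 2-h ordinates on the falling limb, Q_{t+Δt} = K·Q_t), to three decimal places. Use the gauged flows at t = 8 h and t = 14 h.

Using the recession-limb readings at t = 8 h and t = 14 h: Q falls from 27.1 to 11.6 m³/s over 3 intervals.
K = (Q₂/Q₁)^(1/3) = (11.6/27.1)^(1/3) = 0.754.

K ≈ 0.754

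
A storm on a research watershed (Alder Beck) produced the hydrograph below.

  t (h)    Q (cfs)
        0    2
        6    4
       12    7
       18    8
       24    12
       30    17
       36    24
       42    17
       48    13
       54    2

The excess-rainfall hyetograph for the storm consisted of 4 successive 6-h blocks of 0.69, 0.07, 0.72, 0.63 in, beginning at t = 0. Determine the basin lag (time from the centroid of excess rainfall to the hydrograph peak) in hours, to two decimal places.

t_L ≈ 23.33 h

Centroid of excess rainfall: t_c = Σ P_i·t̄_i / ΣP_i = 12.6682 h (block centres at 3, 9, 15, 21 h).
Hydrograph peak occurs at t = 36 h, so basin lag t_L = 36 − 12.6682 = 23.33 h.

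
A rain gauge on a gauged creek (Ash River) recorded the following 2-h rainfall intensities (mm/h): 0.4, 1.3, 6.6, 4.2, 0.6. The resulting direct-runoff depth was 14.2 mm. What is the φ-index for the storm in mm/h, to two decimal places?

φ ≈ 1.85 mm/h

Only the 2 blocks with intensity above φ contribute runoff: 6.6, 4.2 mm/h.
Σ(I−φ)·Δt = d  ⇒  (6.6+4.2 − 2φ)·2 = 14.2
φ = (10.80 − 14.2/2) / 2 = 1.85 mm/h.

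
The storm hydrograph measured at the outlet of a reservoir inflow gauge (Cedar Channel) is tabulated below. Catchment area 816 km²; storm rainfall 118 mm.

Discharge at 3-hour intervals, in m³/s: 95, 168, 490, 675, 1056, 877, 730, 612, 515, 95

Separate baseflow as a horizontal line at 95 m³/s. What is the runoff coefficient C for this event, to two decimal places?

C ≈ 0.49

ΣQ_DR = 4363 m³/s; V = ΣQ_DR·Δt = 4.712 × 10^7 m³.
Runoff depth d = V / A = 57.75 mm.
C = d / P = 57.75 / 118 = 0.49.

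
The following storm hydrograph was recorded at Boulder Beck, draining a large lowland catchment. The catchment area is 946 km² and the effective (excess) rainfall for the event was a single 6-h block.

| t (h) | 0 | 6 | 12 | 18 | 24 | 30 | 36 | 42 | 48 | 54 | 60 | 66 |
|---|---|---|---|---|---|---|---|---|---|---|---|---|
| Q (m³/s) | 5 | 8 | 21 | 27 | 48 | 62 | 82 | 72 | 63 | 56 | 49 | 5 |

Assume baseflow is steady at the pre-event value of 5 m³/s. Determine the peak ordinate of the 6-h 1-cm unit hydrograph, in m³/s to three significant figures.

Direct runoff: 0.0, 3.0, 16.0, 22.0, 43.0, 57.0, 77.0, 67.0, 58.0, 51.0, 44.0, 0.0 m³/s; ΣQ_DR = 438.0 m³/s, peak = 77.0 m³/s.
Runoff depth d = ΣQ_DR·Δt / A = 438.0 × 21600 / (946 km²) = 10.00 mm.
The 1-cm UH is the DRH scaled by (10 mm)/d, so U_p = 77.0 × 10/10.00 = 77.0 m³/s.

U_p ≈ 77.0 m³/s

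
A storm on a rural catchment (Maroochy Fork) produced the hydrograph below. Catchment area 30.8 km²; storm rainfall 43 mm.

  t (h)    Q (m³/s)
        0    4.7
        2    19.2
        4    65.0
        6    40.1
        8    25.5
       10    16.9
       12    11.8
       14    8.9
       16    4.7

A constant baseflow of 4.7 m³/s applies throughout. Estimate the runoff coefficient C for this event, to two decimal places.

ΣQ_DR = 154.5 m³/s; V = ΣQ_DR·Δt = 1.112 × 10^6 m³.
Runoff depth d = V / A = 36.12 mm.
C = d / P = 36.12 / 43 = 0.84.

C ≈ 0.84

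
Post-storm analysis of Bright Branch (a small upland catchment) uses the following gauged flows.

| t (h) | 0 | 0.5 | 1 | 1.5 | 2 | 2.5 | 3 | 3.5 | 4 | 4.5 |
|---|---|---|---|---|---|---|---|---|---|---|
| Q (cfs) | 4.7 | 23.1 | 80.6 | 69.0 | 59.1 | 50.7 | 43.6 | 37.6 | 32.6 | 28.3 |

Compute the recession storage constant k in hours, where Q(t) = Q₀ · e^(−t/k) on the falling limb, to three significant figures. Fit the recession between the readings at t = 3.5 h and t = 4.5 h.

k ≈ 3.52 h

On the falling limb, Q drops from 37.6 to 28.3 cfs between t = 3.5 h and t = 4.5 h (Δt = 1 h).
k = −Δt / ln(Q₂/Q₁) = −1 / ln(28.3/37.6) = 3.52 h.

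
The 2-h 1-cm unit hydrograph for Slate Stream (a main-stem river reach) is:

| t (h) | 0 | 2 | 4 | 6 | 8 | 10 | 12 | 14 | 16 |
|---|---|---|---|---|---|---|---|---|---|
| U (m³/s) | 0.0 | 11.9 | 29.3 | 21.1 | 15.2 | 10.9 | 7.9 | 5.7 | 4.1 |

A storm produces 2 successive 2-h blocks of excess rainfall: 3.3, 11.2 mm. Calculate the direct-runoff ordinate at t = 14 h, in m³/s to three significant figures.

By discrete convolution, Q_j = Σ (P_i / 10 mm) · U_{j−i}.
At t = 14 h (j=7): Q = (3.3/10)·5.7 + (11.2/10)·7.9 = 10.7 m³/s.

Q ≈ 10.7 m³/s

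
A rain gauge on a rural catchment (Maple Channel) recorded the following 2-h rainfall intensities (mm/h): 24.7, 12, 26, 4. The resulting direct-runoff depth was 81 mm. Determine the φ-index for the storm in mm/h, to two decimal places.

φ ≈ 7.40 mm/h

Only the 3 blocks with intensity above φ contribute runoff: 24.7, 12, 26 mm/h.
Σ(I−φ)·Δt = d  ⇒  (24.7+12+26 − 3φ)·2 = 81
φ = (62.70 − 81/2) / 3 = 7.40 mm/h.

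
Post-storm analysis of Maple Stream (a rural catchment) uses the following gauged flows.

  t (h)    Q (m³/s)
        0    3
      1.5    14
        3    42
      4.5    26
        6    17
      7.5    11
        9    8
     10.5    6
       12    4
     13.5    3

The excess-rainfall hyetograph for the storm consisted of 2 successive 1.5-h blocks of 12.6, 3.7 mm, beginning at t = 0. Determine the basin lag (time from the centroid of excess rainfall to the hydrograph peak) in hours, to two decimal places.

Centroid of excess rainfall: t_c = Σ P_i·t̄_i / ΣP_i = 1.0905 h (block centres at 0.75, 2.25 h).
Hydrograph peak occurs at t = 3 h, so basin lag t_L = 3 − 1.0905 = 1.91 h.

t_L ≈ 1.91 h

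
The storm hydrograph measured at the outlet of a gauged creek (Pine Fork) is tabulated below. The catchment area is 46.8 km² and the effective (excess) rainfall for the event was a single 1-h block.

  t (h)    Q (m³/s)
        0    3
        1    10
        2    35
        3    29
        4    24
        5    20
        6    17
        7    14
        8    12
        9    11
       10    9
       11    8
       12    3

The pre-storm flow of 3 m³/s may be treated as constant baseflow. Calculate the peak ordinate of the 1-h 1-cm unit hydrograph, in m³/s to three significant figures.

U_p ≈ 26.7 m³/s

Direct runoff: 0.0, 7.0, 32.0, 26.0, 21.0, 17.0, 14.0, 11.0, 9.0, 8.0, 6.0, 5.0, 0.0 m³/s; ΣQ_DR = 156.0 m³/s, peak = 32.0 m³/s.
Runoff depth d = ΣQ_DR·Δt / A = 156.0 × 3600 / (46.8 km²) = 12.00 mm.
The 1-cm UH is the DRH scaled by (10 mm)/d, so U_p = 32.0 × 10/12.00 = 26.7 m³/s.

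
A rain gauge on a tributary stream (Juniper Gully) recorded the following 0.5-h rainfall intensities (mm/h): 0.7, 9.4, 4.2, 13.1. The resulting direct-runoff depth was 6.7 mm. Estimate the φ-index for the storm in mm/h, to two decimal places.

Only the 2 blocks with intensity above φ contribute runoff: 9.4, 13.1 mm/h.
Σ(I−φ)·Δt = d  ⇒  (9.4+13.1 − 2φ)·0.5 = 6.7
φ = (22.50 − 6.7/0.5) / 2 = 4.55 mm/h.

φ ≈ 4.55 mm/h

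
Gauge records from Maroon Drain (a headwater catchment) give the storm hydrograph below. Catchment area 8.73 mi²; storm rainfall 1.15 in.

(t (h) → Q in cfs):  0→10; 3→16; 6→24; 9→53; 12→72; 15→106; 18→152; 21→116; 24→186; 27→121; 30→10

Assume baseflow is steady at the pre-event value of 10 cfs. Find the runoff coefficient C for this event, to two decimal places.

ΣQ_DR = 756.0 cfs; V = ΣQ_DR·Δt = 8.165 × 10^6 ft³.
Runoff depth d = V / A = 0.4026 in.
C = d / P = 0.4026 / 1.15 = 0.35.

C ≈ 0.35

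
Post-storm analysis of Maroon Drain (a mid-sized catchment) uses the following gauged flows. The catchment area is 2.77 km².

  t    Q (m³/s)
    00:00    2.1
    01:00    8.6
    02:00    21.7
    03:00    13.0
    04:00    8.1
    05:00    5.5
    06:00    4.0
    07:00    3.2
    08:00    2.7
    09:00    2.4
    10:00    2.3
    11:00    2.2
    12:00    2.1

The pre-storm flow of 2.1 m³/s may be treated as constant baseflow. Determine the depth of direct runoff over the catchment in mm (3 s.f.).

Direct runoff: 0.0, 6.5, 19.6, 10.9, 6.0, 3.4, 1.9, 1.1, 0.6, 0.3, 0.2, 0.1, 0.0 m³/s; ΣQ_DR = 50.60 m³/s.
V = ΣQ_DR · Δt = 50.60 × 3600 s = 1.822 × 10^5 m³.
Over A = 2.77 km², depth = V / A = 65.8 mm.

d ≈ 65.8 mm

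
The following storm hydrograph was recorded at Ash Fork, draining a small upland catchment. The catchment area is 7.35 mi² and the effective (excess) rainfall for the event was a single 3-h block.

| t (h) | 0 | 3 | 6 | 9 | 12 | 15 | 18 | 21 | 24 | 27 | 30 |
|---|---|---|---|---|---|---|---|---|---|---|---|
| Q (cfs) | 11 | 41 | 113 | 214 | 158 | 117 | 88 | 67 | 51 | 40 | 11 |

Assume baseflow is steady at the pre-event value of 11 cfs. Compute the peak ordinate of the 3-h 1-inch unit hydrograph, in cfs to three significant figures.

Direct runoff: 0.0, 30.0, 102.0, 203.0, 147.0, 106.0, 77.0, 56.0, 40.0, 29.0, 0.0 cfs; ΣQ_DR = 790.0 cfs, peak = 203.0 cfs.
Runoff depth d = ΣQ_DR·Δt / A = 790.0 × 10800 / (7.35 mi²) = 0.4997 in.
The 1-inch UH is the DRH scaled by (1 in)/d, so U_p = 203.0 × 1/0.4997 = 406 cfs.

U_p ≈ 406 cfs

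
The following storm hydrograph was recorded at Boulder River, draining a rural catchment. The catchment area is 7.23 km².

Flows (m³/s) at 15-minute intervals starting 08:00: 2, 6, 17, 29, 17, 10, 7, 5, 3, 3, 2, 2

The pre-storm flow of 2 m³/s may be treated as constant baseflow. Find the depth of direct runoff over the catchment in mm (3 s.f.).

d ≈ 9.83 mm

Direct runoff: 0.0, 4.0, 15.0, 27.0, 15.0, 8.0, 5.0, 3.0, 1.0, 1.0, 0.0, 0.0 m³/s; ΣQ_DR = 79.00 m³/s.
V = ΣQ_DR · Δt = 79.00 × 900 s = 71100 m³.
Over A = 7.23 km², depth = V / A = 9.83 mm.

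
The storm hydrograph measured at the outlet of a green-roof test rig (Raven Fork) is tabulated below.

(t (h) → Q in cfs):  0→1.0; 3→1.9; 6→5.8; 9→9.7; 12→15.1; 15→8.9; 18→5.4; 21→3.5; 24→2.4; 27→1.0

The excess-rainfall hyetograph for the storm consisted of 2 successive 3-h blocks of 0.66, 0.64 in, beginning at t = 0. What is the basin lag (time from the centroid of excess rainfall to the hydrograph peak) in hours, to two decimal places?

t_L ≈ 9.02 h

Centroid of excess rainfall: t_c = Σ P_i·t̄_i / ΣP_i = 2.9769 h (block centres at 1.5, 4.5 h).
Hydrograph peak occurs at t = 12 h, so basin lag t_L = 12 − 2.9769 = 9.02 h.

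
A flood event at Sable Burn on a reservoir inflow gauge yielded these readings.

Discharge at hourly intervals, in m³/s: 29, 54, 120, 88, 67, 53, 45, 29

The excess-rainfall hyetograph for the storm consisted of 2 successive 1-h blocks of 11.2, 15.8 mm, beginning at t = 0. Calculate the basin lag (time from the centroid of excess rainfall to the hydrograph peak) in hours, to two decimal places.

Centroid of excess rainfall: t_c = Σ P_i·t̄_i / ΣP_i = 1.0852 h (block centres at 0.5, 1.5 h).
Hydrograph peak occurs at t = 2 h, so basin lag t_L = 2 − 1.0852 = 0.91 h.

t_L ≈ 0.91 h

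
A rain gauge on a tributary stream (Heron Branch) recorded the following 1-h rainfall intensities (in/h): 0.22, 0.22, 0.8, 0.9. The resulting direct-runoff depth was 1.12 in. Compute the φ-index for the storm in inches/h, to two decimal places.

Only the 2 blocks with intensity above φ contribute runoff: 0.8, 0.9 in/h.
Σ(I−φ)·Δt = d  ⇒  (0.8+0.9 − 2φ)·1 = 1.12
φ = (1.700 − 1.12/1) / 2 = 0.29 in/h.

φ ≈ 0.29 in/h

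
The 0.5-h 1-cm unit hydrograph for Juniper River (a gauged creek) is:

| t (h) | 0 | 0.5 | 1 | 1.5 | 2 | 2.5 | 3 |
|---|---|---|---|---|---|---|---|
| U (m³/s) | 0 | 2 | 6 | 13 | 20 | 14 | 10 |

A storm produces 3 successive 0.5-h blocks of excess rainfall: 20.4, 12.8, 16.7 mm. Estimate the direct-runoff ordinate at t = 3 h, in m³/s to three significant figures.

Q ≈ 71.7 m³/s

By discrete convolution, Q_j = Σ (P_i / 10 mm) · U_{j−i}.
At t = 3 h (j=6): Q = (20.4/10)·10 + (12.8/10)·14 + (16.7/10)·20 = 71.7 m³/s.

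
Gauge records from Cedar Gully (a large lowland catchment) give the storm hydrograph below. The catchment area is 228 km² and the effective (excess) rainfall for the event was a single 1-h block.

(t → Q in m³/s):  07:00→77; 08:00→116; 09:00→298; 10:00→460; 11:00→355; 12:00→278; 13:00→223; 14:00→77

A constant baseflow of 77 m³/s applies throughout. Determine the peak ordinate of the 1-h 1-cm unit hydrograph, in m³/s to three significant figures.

Direct runoff: 0.0, 39.0, 221.0, 383.0, 278.0, 201.0, 146.0, 0.0 m³/s; ΣQ_DR = 1268 m³/s, peak = 383.0 m³/s.
Runoff depth d = ΣQ_DR·Δt / A = 1268 × 3600 / (228 km²) = 20.02 mm.
The 1-cm UH is the DRH scaled by (10 mm)/d, so U_p = 383.0 × 10/20.02 = 191 m³/s.

U_p ≈ 191 m³/s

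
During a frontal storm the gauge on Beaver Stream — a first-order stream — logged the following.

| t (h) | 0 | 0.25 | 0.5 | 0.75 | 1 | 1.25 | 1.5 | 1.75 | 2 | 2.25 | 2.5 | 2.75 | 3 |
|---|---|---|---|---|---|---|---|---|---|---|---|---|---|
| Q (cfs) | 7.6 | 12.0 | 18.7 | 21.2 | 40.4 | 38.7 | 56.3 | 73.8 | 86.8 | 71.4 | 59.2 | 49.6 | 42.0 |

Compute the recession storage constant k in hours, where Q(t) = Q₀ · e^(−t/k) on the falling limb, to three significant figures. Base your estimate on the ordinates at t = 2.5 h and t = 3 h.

On the falling limb, Q drops from 59.2 to 42.0 cfs between t = 2.5 h and t = 3 h (Δt = 0.5 h).
k = −Δt / ln(Q₂/Q₁) = −0.5 / ln(42.0/59.2) = 1.46 h.

k ≈ 1.46 h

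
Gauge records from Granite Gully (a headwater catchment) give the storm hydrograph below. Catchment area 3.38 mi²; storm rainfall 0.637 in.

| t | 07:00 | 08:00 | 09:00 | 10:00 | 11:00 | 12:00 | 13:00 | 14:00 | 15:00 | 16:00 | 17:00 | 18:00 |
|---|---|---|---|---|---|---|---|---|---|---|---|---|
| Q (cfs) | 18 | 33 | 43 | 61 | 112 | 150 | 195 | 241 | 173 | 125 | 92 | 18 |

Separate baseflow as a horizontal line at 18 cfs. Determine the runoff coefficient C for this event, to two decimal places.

C ≈ 0.75

ΣQ_DR = 1045 cfs; V = ΣQ_DR·Δt = 3.762 × 10^6 ft³.
Runoff depth d = V / A = 0.4791 in.
C = d / P = 0.4791 / 0.637 = 0.75.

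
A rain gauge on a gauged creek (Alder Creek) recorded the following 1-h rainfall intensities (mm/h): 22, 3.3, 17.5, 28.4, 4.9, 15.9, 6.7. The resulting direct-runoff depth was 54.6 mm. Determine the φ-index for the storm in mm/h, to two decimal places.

φ ≈ 7.30 mm/h

Only the 4 blocks with intensity above φ contribute runoff: 22, 17.5, 28.4, 15.9 mm/h.
Σ(I−φ)·Δt = d  ⇒  (22+17.5+28.4+15.9 − 4φ)·1 = 54.6
φ = (83.80 − 54.6/1) / 4 = 7.30 mm/h.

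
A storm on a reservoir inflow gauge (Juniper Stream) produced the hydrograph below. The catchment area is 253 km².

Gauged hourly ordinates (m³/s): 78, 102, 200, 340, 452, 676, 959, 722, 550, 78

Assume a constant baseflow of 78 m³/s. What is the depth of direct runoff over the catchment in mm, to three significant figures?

d ≈ 48.1 mm

Direct runoff: 0.0, 24.0, 122.0, 262.0, 374.0, 598.0, 881.0, 644.0, 472.0, 0.0 m³/s; ΣQ_DR = 3377 m³/s.
V = ΣQ_DR · Δt = 3377 × 3600 s = 1.216 × 10^7 m³.
Over A = 253 km², depth = V / A = 48.1 mm.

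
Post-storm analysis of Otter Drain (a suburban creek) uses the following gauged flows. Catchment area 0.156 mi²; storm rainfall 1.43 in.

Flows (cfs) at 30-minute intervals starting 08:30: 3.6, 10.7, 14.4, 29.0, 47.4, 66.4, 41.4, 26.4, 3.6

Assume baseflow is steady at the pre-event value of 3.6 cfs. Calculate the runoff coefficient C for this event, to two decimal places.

ΣQ_DR = 210.5 cfs; V = ΣQ_DR·Δt = 3.789 × 10^5 ft³.
Runoff depth d = V / A = 1.045 in.
C = d / P = 1.045 / 1.43 = 0.73.

C ≈ 0.73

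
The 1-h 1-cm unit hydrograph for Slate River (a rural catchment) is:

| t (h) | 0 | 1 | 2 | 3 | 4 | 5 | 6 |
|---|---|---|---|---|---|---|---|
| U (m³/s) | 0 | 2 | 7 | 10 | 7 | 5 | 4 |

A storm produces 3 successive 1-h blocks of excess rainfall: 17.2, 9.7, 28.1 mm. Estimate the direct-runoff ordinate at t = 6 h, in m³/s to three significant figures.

Q ≈ 31.4 m³/s

By discrete convolution, Q_j = Σ (P_i / 10 mm) · U_{j−i}.
At t = 6 h (j=6): Q = (17.2/10)·4 + (9.7/10)·5 + (28.1/10)·7 = 31.4 m³/s.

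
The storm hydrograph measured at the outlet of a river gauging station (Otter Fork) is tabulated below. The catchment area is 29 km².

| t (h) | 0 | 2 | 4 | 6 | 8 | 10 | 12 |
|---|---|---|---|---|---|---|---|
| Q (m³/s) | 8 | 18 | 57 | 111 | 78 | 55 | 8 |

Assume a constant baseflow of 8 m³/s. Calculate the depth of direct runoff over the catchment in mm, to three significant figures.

d ≈ 69.3 mm

Direct runoff: 0.0, 10.0, 49.0, 103.0, 70.0, 47.0, 0.0 m³/s; ΣQ_DR = 279.0 m³/s.
V = ΣQ_DR · Δt = 279.0 × 7200 s = 2.009 × 10^6 m³.
Over A = 29 km², depth = V / A = 69.3 mm.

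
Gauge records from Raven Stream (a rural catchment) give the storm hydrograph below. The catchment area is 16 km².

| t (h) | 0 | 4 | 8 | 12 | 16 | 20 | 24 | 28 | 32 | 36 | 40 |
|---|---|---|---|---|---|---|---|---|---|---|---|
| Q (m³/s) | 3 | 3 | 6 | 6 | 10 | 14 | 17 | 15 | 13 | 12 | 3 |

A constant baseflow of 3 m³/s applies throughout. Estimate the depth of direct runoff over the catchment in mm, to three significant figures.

Direct runoff: 0.0, 0.0, 3.0, 3.0, 7.0, 11.0, 14.0, 12.0, 10.0, 9.0, 0.0 m³/s; ΣQ_DR = 69.00 m³/s.
V = ΣQ_DR · Δt = 69.00 × 14400 s = 9.936 × 10^5 m³.
Over A = 16 km², depth = V / A = 62.1 mm.

d ≈ 62.1 mm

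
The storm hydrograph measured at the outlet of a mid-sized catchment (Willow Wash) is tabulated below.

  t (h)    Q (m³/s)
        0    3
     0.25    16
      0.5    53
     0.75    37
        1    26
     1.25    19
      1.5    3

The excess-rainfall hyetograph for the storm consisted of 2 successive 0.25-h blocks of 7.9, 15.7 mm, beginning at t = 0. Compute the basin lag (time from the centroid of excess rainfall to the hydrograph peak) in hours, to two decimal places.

Centroid of excess rainfall: t_c = Σ P_i·t̄_i / ΣP_i = 0.2913 h (block centres at 0.125, 0.375 h).
Hydrograph peak occurs at t = 0.5 h, so basin lag t_L = 0.5 − 0.2913 = 0.21 h.

t_L ≈ 0.21 h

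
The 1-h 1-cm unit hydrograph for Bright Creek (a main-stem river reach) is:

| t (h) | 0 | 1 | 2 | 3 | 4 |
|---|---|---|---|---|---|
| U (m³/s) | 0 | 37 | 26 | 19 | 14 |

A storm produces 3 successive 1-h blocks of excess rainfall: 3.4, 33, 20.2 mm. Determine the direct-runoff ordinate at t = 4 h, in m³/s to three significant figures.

By discrete convolution, Q_j = Σ (P_i / 10 mm) · U_{j−i}.
At t = 4 h (j=4): Q = (3.4/10)·14 + (33/10)·19 + (20.2/10)·26 = 120 m³/s.

Q ≈ 120 m³/s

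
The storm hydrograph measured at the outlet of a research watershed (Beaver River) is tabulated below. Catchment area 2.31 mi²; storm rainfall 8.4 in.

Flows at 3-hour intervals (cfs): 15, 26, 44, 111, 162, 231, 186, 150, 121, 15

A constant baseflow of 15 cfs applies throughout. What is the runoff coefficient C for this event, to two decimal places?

ΣQ_DR = 911.0 cfs; V = ΣQ_DR·Δt = 9.839 × 10^6 ft³.
Runoff depth d = V / A = 1.833 in.
C = d / P = 1.833 / 8.4 = 0.22.

C ≈ 0.22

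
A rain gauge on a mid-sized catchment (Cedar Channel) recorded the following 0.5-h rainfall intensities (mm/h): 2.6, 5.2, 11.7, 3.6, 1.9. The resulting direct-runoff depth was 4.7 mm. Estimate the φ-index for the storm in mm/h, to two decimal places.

Only the 2 blocks with intensity above φ contribute runoff: 5.2, 11.7 mm/h.
Σ(I−φ)·Δt = d  ⇒  (5.2+11.7 − 2φ)·0.5 = 4.7
φ = (16.90 − 4.7/0.5) / 2 = 3.75 mm/h.

φ ≈ 3.75 mm/h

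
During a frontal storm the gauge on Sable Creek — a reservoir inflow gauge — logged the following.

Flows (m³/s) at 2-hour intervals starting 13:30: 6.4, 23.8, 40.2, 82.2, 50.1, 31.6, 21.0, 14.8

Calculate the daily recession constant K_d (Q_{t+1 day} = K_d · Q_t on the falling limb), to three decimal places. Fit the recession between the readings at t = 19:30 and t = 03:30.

K_d ≈ 0.006

Between t = 19:30 and t = 03:30 the flow falls from 82.2 to 14.8 m³/s over 4×2 h = 8 h.
Per-interval ratio K = (14.8/82.2)^(1/4) = 0.6514; K_d = K^(24/2) = 0.006.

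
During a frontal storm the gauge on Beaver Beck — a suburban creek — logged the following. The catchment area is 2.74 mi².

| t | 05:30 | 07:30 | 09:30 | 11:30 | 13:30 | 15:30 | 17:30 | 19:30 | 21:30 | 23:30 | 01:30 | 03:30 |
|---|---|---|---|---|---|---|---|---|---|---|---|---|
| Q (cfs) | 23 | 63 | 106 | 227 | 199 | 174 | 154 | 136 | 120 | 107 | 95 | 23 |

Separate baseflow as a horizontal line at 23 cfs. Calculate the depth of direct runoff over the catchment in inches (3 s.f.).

d ≈ 1.30 in

Direct runoff: 0.0, 40.0, 83.0, 204.0, 176.0, 151.0, 131.0, 113.0, 97.0, 84.0, 72.0, 0.0 cfs; ΣQ_DR = 1151 cfs.
V = ΣQ_DR · Δt = 1151 × 7200 s = 8.287 × 10^6 ft³.
Over A = 2.74 mi², depth = V / A = 1.30 in.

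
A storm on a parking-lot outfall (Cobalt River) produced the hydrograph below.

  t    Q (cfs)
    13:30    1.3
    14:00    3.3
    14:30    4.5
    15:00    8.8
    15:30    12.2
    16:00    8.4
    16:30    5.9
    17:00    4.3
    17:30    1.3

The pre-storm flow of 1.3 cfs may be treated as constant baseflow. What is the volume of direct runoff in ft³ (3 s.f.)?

Direct-runoff ordinates (Q − Q_b): 0.0, 2.0, 3.2, 7.5, 10.9, 7.1, 4.6, 3.0, 0.0 cfs.
ΣQ_DR = 38.30 cfs.
With Δt = 0.5 h = 1800 s, V = ΣQ_DR · Δt = 38.30 × 1800 = 68900 ft³.

V ≈ 68900 ft³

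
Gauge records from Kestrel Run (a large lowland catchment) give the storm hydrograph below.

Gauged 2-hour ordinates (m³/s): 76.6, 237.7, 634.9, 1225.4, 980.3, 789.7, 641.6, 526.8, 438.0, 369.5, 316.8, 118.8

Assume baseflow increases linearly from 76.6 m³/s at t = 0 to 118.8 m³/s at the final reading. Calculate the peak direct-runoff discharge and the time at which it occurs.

Q_p = 1137.29 m³/s at t = 6 h

Subtracting baseflow gives direct-runoff ordinates: 0.00, 157.26, 550.63, 1137.29, 888.35, 693.92, 541.98, 423.35, 330.71, 258.37, 201.84, 0.00 m³/s.
The maximum is 1137.29 m³/s, occurring at the reading for t = 6 h.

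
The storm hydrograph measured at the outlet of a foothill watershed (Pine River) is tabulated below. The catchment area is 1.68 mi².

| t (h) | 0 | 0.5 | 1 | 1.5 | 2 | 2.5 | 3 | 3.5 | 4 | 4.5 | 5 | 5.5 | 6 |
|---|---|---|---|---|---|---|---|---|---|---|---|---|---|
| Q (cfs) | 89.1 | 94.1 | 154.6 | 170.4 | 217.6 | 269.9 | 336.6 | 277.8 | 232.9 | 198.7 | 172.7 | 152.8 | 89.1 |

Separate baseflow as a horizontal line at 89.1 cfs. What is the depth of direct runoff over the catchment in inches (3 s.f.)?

Direct runoff: 0.0, 5.0, 65.5, 81.3, 128.5, 180.8, 247.5, 188.7, 143.8, 109.6, 83.6, 63.7, 0.0 cfs; ΣQ_DR = 1298 cfs.
V = ΣQ_DR · Δt = 1298 × 1800 s = 2.336 × 10^6 ft³.
Over A = 1.68 mi², depth = V / A = 0.599 in.

d ≈ 0.599 in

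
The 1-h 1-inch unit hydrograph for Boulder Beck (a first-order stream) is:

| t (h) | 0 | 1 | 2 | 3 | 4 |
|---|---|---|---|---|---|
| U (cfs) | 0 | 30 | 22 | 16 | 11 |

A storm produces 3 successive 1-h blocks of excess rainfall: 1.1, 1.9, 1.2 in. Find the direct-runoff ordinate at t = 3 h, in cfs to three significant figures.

By discrete convolution, Q_j = Σ (P_i / 1 in) · U_{j−i}.
At t = 3 h (j=3): Q = (1.1/1)·16 + (1.9/1)·22 + (1.2/1)·30 = 95.4 cfs.

Q ≈ 95.4 cfs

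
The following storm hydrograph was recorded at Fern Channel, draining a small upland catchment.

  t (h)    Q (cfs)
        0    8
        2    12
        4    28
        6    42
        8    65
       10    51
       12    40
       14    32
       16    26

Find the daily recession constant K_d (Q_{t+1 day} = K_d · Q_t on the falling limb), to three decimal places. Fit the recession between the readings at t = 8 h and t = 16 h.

K_d ≈ 0.064

Between t = 8 h and t = 16 h the flow falls from 65 to 26 cfs over 4×2 h = 8 h.
Per-interval ratio K = (26/65)^(1/4) = 0.7953; K_d = K^(24/2) = 0.064.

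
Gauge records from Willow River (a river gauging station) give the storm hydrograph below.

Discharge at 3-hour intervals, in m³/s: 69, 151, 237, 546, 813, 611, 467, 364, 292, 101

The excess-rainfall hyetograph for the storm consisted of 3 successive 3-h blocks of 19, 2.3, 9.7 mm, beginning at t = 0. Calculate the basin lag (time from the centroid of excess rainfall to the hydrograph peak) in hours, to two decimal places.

Centroid of excess rainfall: t_c = Σ P_i·t̄_i / ΣP_i = 3.6000 h (block centres at 1.5, 4.5, 7.5 h).
Hydrograph peak occurs at t = 12 h, so basin lag t_L = 12 − 3.6000 = 8.40 h.

t_L ≈ 8.40 h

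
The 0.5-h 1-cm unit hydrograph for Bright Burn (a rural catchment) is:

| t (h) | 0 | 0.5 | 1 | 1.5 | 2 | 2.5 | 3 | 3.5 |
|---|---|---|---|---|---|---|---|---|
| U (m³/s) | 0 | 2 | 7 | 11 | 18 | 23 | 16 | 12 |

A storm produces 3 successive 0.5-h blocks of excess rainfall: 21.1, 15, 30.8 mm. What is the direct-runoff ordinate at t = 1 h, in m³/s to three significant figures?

Q ≈ 17.8 m³/s

By discrete convolution, Q_j = Σ (P_i / 10 mm) · U_{j−i}.
At t = 1 h (j=2): Q = (21.1/10)·7 + (15/10)·2 + (30.8/10)·0 = 17.8 m³/s.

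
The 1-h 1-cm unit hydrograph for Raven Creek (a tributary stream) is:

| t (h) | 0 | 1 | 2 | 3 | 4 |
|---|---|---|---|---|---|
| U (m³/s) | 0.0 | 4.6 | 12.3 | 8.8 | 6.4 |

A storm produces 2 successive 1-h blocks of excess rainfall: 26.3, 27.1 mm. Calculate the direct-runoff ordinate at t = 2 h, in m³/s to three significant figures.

Q ≈ 44.8 m³/s

By discrete convolution, Q_j = Σ (P_i / 10 mm) · U_{j−i}.
At t = 2 h (j=2): Q = (26.3/10)·12.3 + (27.1/10)·4.6 = 44.8 m³/s.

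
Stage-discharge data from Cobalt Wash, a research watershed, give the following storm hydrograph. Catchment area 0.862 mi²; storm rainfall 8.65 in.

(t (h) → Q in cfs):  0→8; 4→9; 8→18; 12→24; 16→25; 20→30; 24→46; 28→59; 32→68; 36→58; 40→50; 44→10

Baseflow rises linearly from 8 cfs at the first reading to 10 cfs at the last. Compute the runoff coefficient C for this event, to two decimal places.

ΣQ_DR = 297.0 cfs; V = ΣQ_DR·Δt = 4.277 × 10^6 ft³.
Runoff depth d = V / A = 2.136 in.
C = d / P = 2.136 / 8.65 = 0.25.

C ≈ 0.25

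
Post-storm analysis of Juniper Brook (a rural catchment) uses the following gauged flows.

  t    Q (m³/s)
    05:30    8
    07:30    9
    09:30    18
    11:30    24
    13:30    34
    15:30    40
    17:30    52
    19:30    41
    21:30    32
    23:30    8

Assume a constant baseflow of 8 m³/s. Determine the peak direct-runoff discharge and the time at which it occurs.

Subtracting baseflow gives direct-runoff ordinates: 0.0, 1.0, 10.0, 16.0, 26.0, 32.0, 44.0, 33.0, 24.0, 0.0 m³/s.
The maximum is 44.0 m³/s, occurring at the reading for t = 17:30.

Q_p = 44.0 m³/s at t = 17:30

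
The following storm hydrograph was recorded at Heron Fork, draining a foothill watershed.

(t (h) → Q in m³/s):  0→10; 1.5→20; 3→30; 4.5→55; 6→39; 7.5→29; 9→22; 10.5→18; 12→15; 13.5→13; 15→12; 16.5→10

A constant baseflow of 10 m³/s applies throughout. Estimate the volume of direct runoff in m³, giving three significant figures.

Direct-runoff ordinates (Q − Q_b): 0.0, 10.0, 20.0, 45.0, 29.0, 19.0, 12.0, 8.0, 5.0, 3.0, 2.0, 0.0 m³/s.
ΣQ_DR = 153.0 m³/s.
With Δt = 1.5 h = 5400 s, V = ΣQ_DR · Δt = 153.0 × 5400 = 8.26 × 10^5 m³.

V ≈ 8.26 × 10^5 m³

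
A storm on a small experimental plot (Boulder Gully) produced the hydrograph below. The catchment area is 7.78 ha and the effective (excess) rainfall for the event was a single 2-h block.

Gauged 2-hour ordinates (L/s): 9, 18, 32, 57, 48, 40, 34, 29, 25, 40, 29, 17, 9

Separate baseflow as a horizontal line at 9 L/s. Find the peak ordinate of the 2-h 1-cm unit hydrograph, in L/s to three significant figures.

U_p ≈ 19.2 L/s

Direct runoff: 0.0, 9.0, 23.0, 48.0, 39.0, 31.0, 25.0, 20.0, 16.0, 31.0, 20.0, 8.0, 0.0 L/s; ΣQ_DR = 270.0 L/s, peak = 48.0 L/s.
Runoff depth d = ΣQ_DR·Δt / A = 270.0 × 7200 / (7.78 ha) = 24.99 mm.
The 1-cm UH is the DRH scaled by (10 mm)/d, so U_p = 48.0 × 10/24.99 = 19.2 L/s.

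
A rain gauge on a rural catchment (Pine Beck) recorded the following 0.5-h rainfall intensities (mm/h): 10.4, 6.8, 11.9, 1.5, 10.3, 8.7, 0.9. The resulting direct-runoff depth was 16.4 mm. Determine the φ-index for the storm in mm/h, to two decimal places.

φ ≈ 3.06 mm/h

Only the 5 blocks with intensity above φ contribute runoff: 10.4, 6.8, 11.9, 10.3, 8.7 mm/h.
Σ(I−φ)·Δt = d  ⇒  (10.4+6.8+11.9+10.3+8.7 − 5φ)·0.5 = 16.4
φ = (48.10 − 16.4/0.5) / 5 = 3.06 mm/h.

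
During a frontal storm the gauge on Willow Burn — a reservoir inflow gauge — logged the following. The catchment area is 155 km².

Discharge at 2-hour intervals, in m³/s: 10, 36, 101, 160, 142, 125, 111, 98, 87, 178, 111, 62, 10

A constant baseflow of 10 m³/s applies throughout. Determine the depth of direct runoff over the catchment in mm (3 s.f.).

d ≈ 51.1 mm

Direct runoff: 0.0, 26.0, 91.0, 150.0, 132.0, 115.0, 101.0, 88.0, 77.0, 168.0, 101.0, 52.0, 0.0 m³/s; ΣQ_DR = 1101 m³/s.
V = ΣQ_DR · Δt = 1101 × 7200 s = 7.927 × 10^6 m³.
Over A = 155 km², depth = V / A = 51.1 mm.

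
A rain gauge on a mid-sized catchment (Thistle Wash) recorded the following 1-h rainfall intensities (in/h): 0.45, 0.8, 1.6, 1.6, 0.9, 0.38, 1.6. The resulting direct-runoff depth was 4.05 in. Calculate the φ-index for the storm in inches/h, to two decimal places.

φ ≈ 0.49 in/h

Only the 5 blocks with intensity above φ contribute runoff: 0.8, 1.6, 1.6, 0.9, 1.6 in/h.
Σ(I−φ)·Δt = d  ⇒  (0.8+1.6+1.6+0.9+1.6 − 5φ)·1 = 4.05
φ = (6.500 − 4.05/1) / 5 = 0.49 in/h.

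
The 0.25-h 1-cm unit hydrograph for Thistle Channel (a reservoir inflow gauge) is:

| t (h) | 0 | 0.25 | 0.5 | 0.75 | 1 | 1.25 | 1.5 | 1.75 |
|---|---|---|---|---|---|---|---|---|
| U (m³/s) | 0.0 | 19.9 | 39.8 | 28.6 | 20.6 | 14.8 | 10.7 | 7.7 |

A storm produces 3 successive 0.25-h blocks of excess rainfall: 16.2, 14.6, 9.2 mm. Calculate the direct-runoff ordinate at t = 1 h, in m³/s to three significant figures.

By discrete convolution, Q_j = Σ (P_i / 10 mm) · U_{j−i}.
At t = 1 h (j=4): Q = (16.2/10)·20.6 + (14.6/10)·28.6 + (9.2/10)·39.8 = 112 m³/s.

Q ≈ 112 m³/s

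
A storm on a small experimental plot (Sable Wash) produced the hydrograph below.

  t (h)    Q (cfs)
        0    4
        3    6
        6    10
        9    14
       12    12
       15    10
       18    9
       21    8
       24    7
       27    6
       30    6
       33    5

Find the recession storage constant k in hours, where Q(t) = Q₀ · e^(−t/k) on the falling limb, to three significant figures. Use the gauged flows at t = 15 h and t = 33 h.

k ≈ 26.0 h

On the falling limb, Q drops from 10 to 5 cfs between t = 15 h and t = 33 h (Δt = 18 h).
k = −Δt / ln(Q₂/Q₁) = −18 / ln(5/10) = 26.0 h.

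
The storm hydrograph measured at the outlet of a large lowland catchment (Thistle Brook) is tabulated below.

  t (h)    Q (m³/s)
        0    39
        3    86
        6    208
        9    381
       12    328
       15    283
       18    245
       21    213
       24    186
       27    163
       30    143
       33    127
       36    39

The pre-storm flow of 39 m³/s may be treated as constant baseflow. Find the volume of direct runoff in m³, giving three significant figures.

V ≈ 2.09 × 10^7 m³

Direct-runoff ordinates (Q − Q_b): 0.0, 47.0, 169.0, 342.0, 289.0, 244.0, 206.0, 174.0, 147.0, 124.0, 104.0, 88.0, 0.0 m³/s.
ΣQ_DR = 1934 m³/s.
With Δt = 3 h = 10800 s, V = ΣQ_DR · Δt = 1934 × 10800 = 2.09 × 10^7 m³.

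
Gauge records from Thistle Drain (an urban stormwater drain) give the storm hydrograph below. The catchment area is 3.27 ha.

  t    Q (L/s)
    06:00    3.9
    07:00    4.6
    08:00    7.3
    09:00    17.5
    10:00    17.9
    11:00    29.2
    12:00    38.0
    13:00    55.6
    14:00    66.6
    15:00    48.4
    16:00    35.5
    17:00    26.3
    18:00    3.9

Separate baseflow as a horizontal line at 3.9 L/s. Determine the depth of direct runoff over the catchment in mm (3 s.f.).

Direct runoff: 0.0, 0.7, 3.4, 13.6, 14.0, 25.3, 34.1, 51.7, 62.7, 44.5, 31.6, 22.4, 0.0 L/s; ΣQ_DR = 304.0 L/s.
V = ΣQ_DR · Δt = 304.0 × 3600 s = 1.094 × 10^6 L.
Over A = 3.27 ha, depth = V / A = 33.5 mm.

d ≈ 33.5 mm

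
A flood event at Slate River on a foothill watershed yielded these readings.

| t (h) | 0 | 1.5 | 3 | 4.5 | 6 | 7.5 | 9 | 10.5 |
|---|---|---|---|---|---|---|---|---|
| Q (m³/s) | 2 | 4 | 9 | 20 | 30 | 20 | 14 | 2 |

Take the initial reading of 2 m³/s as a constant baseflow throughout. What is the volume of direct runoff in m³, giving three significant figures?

V ≈ 4.59 × 10^5 m³

Direct-runoff ordinates (Q − Q_b): 0.0, 2.0, 7.0, 18.0, 28.0, 18.0, 12.0, 0.0 m³/s.
ΣQ_DR = 85.00 m³/s.
With Δt = 1.5 h = 5400 s, V = ΣQ_DR · Δt = 85.00 × 5400 = 4.59 × 10^5 m³.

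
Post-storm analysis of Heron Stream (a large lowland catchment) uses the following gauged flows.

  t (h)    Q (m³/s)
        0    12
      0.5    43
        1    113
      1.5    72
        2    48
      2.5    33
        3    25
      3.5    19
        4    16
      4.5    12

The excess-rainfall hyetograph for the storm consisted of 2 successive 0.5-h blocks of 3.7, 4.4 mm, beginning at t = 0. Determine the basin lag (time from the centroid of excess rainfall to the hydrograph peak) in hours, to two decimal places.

Centroid of excess rainfall: t_c = Σ P_i·t̄_i / ΣP_i = 0.5216 h (block centres at 0.25, 0.75 h).
Hydrograph peak occurs at t = 1 h, so basin lag t_L = 1 − 0.5216 = 0.48 h.

t_L ≈ 0.48 h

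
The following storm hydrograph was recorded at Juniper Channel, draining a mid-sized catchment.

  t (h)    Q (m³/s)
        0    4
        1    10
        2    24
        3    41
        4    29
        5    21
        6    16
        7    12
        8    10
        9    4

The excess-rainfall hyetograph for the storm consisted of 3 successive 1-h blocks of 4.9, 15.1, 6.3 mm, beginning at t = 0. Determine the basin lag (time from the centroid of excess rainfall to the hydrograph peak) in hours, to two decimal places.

t_L ≈ 1.45 h

Centroid of excess rainfall: t_c = Σ P_i·t̄_i / ΣP_i = 1.5532 h (block centres at 0.5, 1.5, 2.5 h).
Hydrograph peak occurs at t = 3 h, so basin lag t_L = 3 − 1.5532 = 1.45 h.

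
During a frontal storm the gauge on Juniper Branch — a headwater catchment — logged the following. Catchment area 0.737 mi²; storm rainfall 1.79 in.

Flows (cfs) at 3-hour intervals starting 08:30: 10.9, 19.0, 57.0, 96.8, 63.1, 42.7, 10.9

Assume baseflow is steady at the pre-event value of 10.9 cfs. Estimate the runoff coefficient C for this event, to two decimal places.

C ≈ 0.79

ΣQ_DR = 224.1 cfs; V = ΣQ_DR·Δt = 2.420 × 10^6 ft³.
Runoff depth d = V / A = 1.414 in.
C = d / P = 1.414 / 1.79 = 0.79.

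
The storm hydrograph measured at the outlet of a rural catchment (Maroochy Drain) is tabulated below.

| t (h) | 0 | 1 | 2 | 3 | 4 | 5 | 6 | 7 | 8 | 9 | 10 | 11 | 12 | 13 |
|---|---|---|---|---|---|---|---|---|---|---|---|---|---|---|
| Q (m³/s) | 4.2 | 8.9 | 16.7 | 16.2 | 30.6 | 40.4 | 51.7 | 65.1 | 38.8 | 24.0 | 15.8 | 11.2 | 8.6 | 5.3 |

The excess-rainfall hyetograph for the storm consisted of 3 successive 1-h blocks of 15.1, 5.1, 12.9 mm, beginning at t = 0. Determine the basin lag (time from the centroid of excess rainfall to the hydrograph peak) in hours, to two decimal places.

t_L ≈ 5.57 h

Centroid of excess rainfall: t_c = Σ P_i·t̄_i / ΣP_i = 1.4335 h (block centres at 0.5, 1.5, 2.5 h).
Hydrograph peak occurs at t = 7 h, so basin lag t_L = 7 − 1.4335 = 5.57 h.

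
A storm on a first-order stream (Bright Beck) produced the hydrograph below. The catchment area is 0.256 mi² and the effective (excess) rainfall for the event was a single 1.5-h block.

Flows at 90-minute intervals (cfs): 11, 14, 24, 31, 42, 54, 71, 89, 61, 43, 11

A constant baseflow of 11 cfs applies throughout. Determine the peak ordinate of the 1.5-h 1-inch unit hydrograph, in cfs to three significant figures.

Direct runoff: 0.0, 3.0, 13.0, 20.0, 31.0, 43.0, 60.0, 78.0, 50.0, 32.0, 0.0 cfs; ΣQ_DR = 330.0 cfs, peak = 78.0 cfs.
Runoff depth d = ΣQ_DR·Δt / A = 330.0 × 5400 / (0.256 mi²) = 2.996 in.
The 1-inch UH is the DRH scaled by (1 in)/d, so U_p = 78.0 × 1/2.996 = 26.0 cfs.

U_p ≈ 26.0 cfs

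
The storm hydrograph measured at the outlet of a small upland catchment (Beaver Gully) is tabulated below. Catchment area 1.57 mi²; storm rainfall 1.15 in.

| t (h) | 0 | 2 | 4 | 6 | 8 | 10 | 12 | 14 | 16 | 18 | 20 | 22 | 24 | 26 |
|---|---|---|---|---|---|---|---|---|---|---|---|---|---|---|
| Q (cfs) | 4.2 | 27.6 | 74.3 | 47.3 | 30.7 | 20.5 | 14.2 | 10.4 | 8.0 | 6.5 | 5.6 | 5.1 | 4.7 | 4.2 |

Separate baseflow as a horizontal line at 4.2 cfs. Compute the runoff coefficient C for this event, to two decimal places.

ΣQ_DR = 204.5 cfs; V = ΣQ_DR·Δt = 1.472 × 10^6 ft³.
Runoff depth d = V / A = 0.4037 in.
C = d / P = 0.4037 / 1.15 = 0.35.

C ≈ 0.35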